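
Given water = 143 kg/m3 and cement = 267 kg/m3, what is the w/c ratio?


w/c = water / cement
w/c = 143 / 267 = 0.536

0.536


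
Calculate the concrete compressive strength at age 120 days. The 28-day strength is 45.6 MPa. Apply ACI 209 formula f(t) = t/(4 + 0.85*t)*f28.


f(120) = 120 / (4 + 0.85 * 120) * 45.6
= 120 / 106.0 * 45.6
= 51.62 MPa

51.62


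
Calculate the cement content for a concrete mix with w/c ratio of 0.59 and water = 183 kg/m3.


Cement = water / (w/c)
= 183 / 0.59
= 310.2 kg/m3

310.2


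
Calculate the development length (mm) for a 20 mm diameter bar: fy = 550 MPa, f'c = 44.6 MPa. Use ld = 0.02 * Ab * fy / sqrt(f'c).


Ab = pi * 20^2 / 4 = 314.159 mm2
ld = 0.02 * 314.159 * 550 / sqrt(44.6)
= 517.5 mm

517.5


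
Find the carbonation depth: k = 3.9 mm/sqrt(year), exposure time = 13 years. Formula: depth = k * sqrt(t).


depth = k * sqrt(t)
= 3.9 * sqrt(13)
= 14.06 mm

14.06


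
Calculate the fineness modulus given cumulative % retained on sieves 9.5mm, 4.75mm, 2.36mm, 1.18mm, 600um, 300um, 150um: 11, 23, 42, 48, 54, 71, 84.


FM = sum(cumulative % retained) / 100
= 333 / 100
= 3.33

3.33


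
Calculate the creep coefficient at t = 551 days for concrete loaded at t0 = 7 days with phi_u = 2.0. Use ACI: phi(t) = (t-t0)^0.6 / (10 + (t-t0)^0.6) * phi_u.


dt = 551 - 7 = 544
phi = 544^0.6 / (10 + 544^0.6) * 2.0
= 1.628

1.628


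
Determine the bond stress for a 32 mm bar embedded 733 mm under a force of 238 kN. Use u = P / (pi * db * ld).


u = P / (pi * db * ld)
= 238 * 1000 / (pi * 32 * 733)
= 3.23 MPa

3.23


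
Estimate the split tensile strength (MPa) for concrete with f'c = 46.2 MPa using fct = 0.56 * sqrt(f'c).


fct = 0.56 * sqrt(46.2)
= 0.56 * 6.797
= 3.806 MPa

3.806


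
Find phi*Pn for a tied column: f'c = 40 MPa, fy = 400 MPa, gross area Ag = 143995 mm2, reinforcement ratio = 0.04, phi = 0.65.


Ast = rho * Ag = 0.04 * 143995 = 5759.8 mm2
phi*Pn = 0.65 * 0.80 * (0.85 * 40 * (143995 - 5759.8) + 400 * 5759.8) / 1000
= 3642.04 kN

3642.04


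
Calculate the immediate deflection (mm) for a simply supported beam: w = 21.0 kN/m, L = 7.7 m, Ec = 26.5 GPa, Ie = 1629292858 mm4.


Convert: L = 7.7 m = 7700 mm, Ec = 26.5 GPa = 26500 MPa
delta = 5 * 21.0 * 7700^4 / (384 * 26500 * 1629292858)
= 22.26 mm

22.26


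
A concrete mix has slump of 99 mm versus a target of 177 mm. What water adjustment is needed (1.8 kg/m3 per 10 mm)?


Difference = 177 - 99 = 78 mm
Water adjustment = 78 * 1.8 / 10 = 14.0 kg/m3

14.0


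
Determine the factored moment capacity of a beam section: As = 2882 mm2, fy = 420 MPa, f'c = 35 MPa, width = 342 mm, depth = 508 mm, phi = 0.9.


a = As * fy / (0.85 * f'c * b)
= 2882 * 420 / (0.85 * 35 * 342)
= 118.968 mm
Mn = As * fy * (d - a/2) / 10^6
= 542.9017 kN-m
phi*Mn = 0.9 * 542.9017 = 488.61 kN-m

488.61


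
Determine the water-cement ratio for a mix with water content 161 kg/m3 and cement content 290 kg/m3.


w/c = water / cement
w/c = 161 / 290 = 0.555

0.555


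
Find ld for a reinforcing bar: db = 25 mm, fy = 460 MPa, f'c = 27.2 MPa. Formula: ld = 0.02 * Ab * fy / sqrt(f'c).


Ab = pi * 25^2 / 4 = 490.874 mm2
ld = 0.02 * 490.874 * 460 / sqrt(27.2)
= 865.9 mm

865.9


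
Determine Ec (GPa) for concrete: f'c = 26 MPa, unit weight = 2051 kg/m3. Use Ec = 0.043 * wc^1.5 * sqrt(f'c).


Ec = 0.043 * 2051^1.5 * sqrt(26) / 1000
= 20.37 GPa

20.37


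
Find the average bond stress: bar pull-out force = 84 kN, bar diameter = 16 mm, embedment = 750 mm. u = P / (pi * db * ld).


u = P / (pi * db * ld)
= 84 * 1000 / (pi * 16 * 750)
= 2.228 MPa

2.228


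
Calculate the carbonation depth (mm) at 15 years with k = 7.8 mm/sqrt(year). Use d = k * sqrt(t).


depth = k * sqrt(t)
= 7.8 * sqrt(15)
= 30.21 mm

30.21


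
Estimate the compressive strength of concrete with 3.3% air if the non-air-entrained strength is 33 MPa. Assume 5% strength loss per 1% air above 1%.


Strength loss = (3.3 - 1) * 5 = 11.5%
f'c = 33 * (1 - 11.5/100)
= 29.21 MPa

29.21


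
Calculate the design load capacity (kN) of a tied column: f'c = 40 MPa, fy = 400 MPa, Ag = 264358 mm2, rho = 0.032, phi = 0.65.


Ast = rho * Ag = 0.032 * 264358 = 8459.456 mm2
phi*Pn = 0.65 * 0.80 * (0.85 * 40 * (264358 - 8459.456) + 400 * 8459.456) / 1000
= 6283.85 kN

6283.85


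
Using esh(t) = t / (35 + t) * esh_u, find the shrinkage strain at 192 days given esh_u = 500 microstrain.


esh(192) = 192 / (35 + 192) * 500
= 192 / 227 * 500
= 422.9 microstrain

422.9


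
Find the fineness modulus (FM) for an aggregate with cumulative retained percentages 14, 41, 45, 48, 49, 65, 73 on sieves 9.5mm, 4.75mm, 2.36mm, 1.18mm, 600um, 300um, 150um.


FM = sum(cumulative % retained) / 100
= 335 / 100
= 3.35

3.35


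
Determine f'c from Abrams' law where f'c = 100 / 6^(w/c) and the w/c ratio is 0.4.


f'c = 100 / 6^0.4
= 100 / 2.048
= 48.84 MPa

48.84


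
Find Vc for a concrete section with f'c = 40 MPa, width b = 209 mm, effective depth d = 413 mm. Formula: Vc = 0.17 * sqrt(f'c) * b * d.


Vc = 0.17 * sqrt(40) * 209 * 413 / 1000
= 92.81 kN

92.81


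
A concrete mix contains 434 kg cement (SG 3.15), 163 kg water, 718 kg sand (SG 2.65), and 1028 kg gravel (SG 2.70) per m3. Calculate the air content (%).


Vol cement = 434 / (3.15 * 1000) = 0.137778 m3
Vol water = 163 / 1000 = 0.163 m3
Vol sand = 718 / (2.65 * 1000) = 0.270943 m3
Vol gravel = 1028 / (2.70 * 1000) = 0.380741 m3
Total solid + water volume = 0.952462 m3
Air = (1 - 0.952462) * 100 = 4.75%

4.75


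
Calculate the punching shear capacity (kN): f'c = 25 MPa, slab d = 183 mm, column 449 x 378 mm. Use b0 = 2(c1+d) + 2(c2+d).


b0 = 2*(449 + 183) + 2*(378 + 183) = 2386 mm
Vc = 0.33 * sqrt(25) * 2386 * 183 / 1000
= 720.45 kN

720.45


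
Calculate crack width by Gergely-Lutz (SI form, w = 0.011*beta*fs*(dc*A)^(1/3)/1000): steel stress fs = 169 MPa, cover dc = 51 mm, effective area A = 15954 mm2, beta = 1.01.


w = 0.011 * beta * fs * (dc * A)^(1/3) / 1000
= 0.011 * 1.01 * 169 * (51 * 15954)^(1/3) / 1000
= 0.175 mm

0.175


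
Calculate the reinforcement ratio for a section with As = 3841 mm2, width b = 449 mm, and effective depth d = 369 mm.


rho = As / (b * d)
= 3841 / (449 * 369)
= 0.0232

0.0232


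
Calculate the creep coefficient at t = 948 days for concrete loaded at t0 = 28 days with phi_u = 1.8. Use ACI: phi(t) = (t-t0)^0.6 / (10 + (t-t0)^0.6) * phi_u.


dt = 948 - 28 = 920
phi = 920^0.6 / (10 + 920^0.6) * 1.8
= 1.543

1.543


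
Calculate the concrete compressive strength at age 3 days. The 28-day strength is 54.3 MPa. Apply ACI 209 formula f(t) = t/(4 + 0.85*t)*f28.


f(3) = 3 / (4 + 0.85 * 3) * 54.3
= 3 / 6.55 * 54.3
= 24.87 MPa

24.87


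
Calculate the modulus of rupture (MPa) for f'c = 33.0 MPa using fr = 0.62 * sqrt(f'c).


fr = 0.62 * sqrt(33.0)
= 3.562 MPa

3.562


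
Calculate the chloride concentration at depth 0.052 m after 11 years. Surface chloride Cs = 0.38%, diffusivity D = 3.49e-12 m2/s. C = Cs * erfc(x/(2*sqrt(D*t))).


t_seconds = 11 * 365.25 * 24 * 3600 = 347133600.0 s
arg = 0.052 / (2 * sqrt(3.49e-12 * 347133600.0))
= 0.747
erfc(0.747) = 0.2908
C = 0.38 * 0.2908 = 0.1105%

0.1105


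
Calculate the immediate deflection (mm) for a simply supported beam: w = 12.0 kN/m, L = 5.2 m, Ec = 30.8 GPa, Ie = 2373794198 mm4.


Convert: L = 5.2 m = 5200 mm, Ec = 30.8 GPa = 30800 MPa
delta = 5 * 12.0 * 5200^4 / (384 * 30800 * 2373794198)
= 1.56 mm

1.56


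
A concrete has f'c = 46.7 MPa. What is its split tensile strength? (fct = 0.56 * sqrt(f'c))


fct = 0.56 * sqrt(46.7)
= 0.56 * 6.834
= 3.827 MPa

3.827


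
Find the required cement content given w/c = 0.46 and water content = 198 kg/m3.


Cement = water / (w/c)
= 198 / 0.46
= 430.4 kg/m3

430.4


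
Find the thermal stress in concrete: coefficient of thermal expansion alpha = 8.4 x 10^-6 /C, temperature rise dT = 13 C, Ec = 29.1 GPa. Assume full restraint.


sigma = alpha * dT * Ec
= 8.4e-6 * 13 * 29.1 * 1000
= 3.178 MPa

3.178


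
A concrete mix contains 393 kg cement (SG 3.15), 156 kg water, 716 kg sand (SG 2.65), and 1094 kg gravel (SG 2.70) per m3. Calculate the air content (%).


Vol cement = 393 / (3.15 * 1000) = 0.124762 m3
Vol water = 156 / 1000 = 0.156 m3
Vol sand = 716 / (2.65 * 1000) = 0.270189 m3
Vol gravel = 1094 / (2.70 * 1000) = 0.405185 m3
Total solid + water volume = 0.956136 m3
Air = (1 - 0.956136) * 100 = 4.39%

4.39


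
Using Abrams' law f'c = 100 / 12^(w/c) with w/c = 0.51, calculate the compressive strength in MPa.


f'c = 100 / 12^0.51
= 100 / 3.551
= 28.16 MPa

28.16


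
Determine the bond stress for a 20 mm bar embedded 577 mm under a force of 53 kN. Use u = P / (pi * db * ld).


u = P / (pi * db * ld)
= 53 * 1000 / (pi * 20 * 577)
= 1.462 MPa

1.462


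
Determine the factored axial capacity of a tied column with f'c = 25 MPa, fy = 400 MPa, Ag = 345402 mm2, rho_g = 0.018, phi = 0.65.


Ast = rho * Ag = 0.018 * 345402 = 6217.236 mm2
phi*Pn = 0.65 * 0.80 * (0.85 * 25 * (345402 - 6217.236) + 400 * 6217.236) / 1000
= 5041.18 kN

5041.18


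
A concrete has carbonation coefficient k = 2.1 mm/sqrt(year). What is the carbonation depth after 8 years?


depth = k * sqrt(t)
= 2.1 * sqrt(8)
= 5.94 mm

5.94


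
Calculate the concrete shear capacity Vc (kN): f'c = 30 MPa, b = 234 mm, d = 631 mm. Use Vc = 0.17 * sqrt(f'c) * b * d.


Vc = 0.17 * sqrt(30) * 234 * 631 / 1000
= 137.48 kN

137.48


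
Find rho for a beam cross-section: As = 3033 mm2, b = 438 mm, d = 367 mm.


rho = As / (b * d)
= 3033 / (438 * 367)
= 0.0189

0.0189


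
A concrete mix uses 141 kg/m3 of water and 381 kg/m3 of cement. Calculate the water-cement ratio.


w/c = water / cement
w/c = 141 / 381 = 0.37

0.37


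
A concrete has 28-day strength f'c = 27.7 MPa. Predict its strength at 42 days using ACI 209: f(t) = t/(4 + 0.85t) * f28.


f(42) = 42 / (4 + 0.85 * 42) * 27.7
= 42 / 39.7 * 27.7
= 29.3 MPa

29.3


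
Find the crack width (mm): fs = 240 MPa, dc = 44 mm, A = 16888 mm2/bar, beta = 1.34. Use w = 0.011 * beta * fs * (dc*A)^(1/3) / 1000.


w = 0.011 * beta * fs * (dc * A)^(1/3) / 1000
= 0.011 * 1.34 * 240 * (44 * 16888)^(1/3) / 1000
= 0.32 mm

0.32


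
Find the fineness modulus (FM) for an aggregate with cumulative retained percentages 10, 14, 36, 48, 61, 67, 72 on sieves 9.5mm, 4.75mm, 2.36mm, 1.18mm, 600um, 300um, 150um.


FM = sum(cumulative % retained) / 100
= 308 / 100
= 3.08

3.08


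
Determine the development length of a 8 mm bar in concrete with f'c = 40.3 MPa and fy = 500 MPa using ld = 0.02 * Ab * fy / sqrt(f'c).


Ab = pi * 8^2 / 4 = 50.265 mm2
ld = 0.02 * 50.265 * 500 / sqrt(40.3)
= 79.2 mm

79.2


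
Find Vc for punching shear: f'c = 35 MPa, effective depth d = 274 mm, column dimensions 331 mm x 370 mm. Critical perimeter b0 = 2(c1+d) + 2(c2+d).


b0 = 2*(331 + 274) + 2*(370 + 274) = 2498 mm
Vc = 0.33 * sqrt(35) * 2498 * 274 / 1000
= 1336.26 kN

1336.26


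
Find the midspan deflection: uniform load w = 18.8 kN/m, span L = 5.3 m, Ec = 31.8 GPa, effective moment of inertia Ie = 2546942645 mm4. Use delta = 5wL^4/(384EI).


Convert: L = 5.3 m = 5300 mm, Ec = 31.8 GPa = 31800 MPa
delta = 5 * 18.8 * 5300^4 / (384 * 31800 * 2546942645)
= 2.38 mm

2.38


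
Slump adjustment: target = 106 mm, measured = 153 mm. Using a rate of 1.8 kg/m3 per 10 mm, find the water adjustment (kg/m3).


Difference = 106 - 153 = -47 mm
Water adjustment = -47 * 1.8 / 10 = -8.5 kg/m3

-8.5


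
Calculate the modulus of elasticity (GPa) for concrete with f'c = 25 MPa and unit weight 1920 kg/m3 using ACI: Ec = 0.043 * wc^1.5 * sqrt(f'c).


Ec = 0.043 * 1920^1.5 * sqrt(25) / 1000
= 18.09 GPa

18.09


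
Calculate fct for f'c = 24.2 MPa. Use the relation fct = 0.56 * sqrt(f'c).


fct = 0.56 * sqrt(24.2)
= 0.56 * 4.919
= 2.755 MPa

2.755


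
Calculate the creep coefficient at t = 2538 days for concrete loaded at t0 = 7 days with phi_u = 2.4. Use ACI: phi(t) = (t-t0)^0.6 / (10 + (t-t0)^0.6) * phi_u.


dt = 2538 - 7 = 2531
phi = 2531^0.6 / (10 + 2531^0.6) * 2.4
= 2.2

2.2


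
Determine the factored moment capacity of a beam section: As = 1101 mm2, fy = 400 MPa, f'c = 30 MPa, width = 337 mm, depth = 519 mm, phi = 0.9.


a = As * fy / (0.85 * f'c * b)
= 1101 * 400 / (0.85 * 30 * 337)
= 51.248 mm
Mn = As * fy * (d - a/2) / 10^6
= 217.2828 kN-m
phi*Mn = 0.9 * 217.2828 = 195.55 kN-m

195.55


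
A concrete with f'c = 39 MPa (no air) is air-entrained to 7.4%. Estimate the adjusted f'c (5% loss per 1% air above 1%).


Strength loss = (7.4 - 1) * 5 = 32.0%
f'c = 39 * (1 - 32.0/100)
= 26.52 MPa

26.52


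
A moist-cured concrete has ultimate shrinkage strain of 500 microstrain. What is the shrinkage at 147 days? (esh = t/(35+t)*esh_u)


esh(147) = 147 / (35 + 147) * 500
= 147 / 182 * 500
= 403.8 microstrain

403.8


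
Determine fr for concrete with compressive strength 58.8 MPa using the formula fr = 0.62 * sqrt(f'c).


fr = 0.62 * sqrt(58.8)
= 4.754 MPa

4.754


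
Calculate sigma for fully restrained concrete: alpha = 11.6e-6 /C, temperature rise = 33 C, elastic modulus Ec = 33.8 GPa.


sigma = alpha * dT * Ec
= 11.6e-6 * 33 * 33.8 * 1000
= 12.939 MPa

12.939


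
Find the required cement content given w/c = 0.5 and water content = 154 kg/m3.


Cement = water / (w/c)
= 154 / 0.5
= 308.0 kg/m3

308.0


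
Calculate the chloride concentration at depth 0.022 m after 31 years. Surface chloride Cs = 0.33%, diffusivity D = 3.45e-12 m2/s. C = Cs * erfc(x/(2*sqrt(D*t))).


t_seconds = 31 * 365.25 * 24 * 3600 = 978285600.0 s
arg = 0.022 / (2 * sqrt(3.45e-12 * 978285600.0))
= 0.1893
erfc(0.1893) = 0.7889
C = 0.33 * 0.7889 = 0.2603%

0.2603


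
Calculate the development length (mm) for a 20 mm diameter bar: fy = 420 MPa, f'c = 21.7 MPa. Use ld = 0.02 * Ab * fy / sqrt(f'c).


Ab = pi * 20^2 / 4 = 314.159 mm2
ld = 0.02 * 314.159 * 420 / sqrt(21.7)
= 566.5 mm

566.5


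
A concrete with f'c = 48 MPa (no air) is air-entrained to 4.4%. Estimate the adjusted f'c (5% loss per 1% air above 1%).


Strength loss = (4.4 - 1) * 5 = 17.0%
f'c = 48 * (1 - 17.0/100)
= 39.84 MPa

39.84


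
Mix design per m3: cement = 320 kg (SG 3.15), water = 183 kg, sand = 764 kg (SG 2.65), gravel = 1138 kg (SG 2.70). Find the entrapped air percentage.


Vol cement = 320 / (3.15 * 1000) = 0.101587 m3
Vol water = 183 / 1000 = 0.183 m3
Vol sand = 764 / (2.65 * 1000) = 0.288302 m3
Vol gravel = 1138 / (2.70 * 1000) = 0.421481 m3
Total solid + water volume = 0.994371 m3
Air = (1 - 0.994371) * 100 = 0.56%

0.56


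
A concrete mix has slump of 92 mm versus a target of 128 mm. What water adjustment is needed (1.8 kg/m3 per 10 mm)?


Difference = 128 - 92 = 36 mm
Water adjustment = 36 * 1.8 / 10 = 6.5 kg/m3

6.5


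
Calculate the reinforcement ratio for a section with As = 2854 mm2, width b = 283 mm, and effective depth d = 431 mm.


rho = As / (b * d)
= 2854 / (283 * 431)
= 0.0234

0.0234


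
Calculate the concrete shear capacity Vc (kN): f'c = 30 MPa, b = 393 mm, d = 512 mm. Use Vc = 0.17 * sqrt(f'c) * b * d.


Vc = 0.17 * sqrt(30) * 393 * 512 / 1000
= 187.36 kN

187.36


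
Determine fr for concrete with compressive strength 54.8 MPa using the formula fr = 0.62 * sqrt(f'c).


fr = 0.62 * sqrt(54.8)
= 4.59 MPa

4.59


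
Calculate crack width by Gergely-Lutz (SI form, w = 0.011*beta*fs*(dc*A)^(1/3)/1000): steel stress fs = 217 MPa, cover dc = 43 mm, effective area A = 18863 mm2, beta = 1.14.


w = 0.011 * beta * fs * (dc * A)^(1/3) / 1000
= 0.011 * 1.14 * 217 * (43 * 18863)^(1/3) / 1000
= 0.254 mm

0.254


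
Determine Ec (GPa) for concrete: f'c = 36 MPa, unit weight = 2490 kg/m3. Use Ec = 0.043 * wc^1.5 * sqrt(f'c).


Ec = 0.043 * 2490^1.5 * sqrt(36) / 1000
= 32.06 GPa

32.06


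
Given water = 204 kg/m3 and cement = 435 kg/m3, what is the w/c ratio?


w/c = water / cement
w/c = 204 / 435 = 0.469

0.469


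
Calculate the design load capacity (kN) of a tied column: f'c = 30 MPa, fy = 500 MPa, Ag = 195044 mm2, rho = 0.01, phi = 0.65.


Ast = rho * Ag = 0.01 * 195044 = 1950.44 mm2
phi*Pn = 0.65 * 0.80 * (0.85 * 30 * (195044 - 1950.44) + 500 * 1950.44) / 1000
= 3067.54 kN

3067.54


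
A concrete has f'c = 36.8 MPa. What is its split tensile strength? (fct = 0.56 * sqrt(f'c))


fct = 0.56 * sqrt(36.8)
= 0.56 * 6.066
= 3.397 MPa

3.397


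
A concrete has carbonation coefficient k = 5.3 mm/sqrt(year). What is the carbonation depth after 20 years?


depth = k * sqrt(t)
= 5.3 * sqrt(20)
= 23.7 mm

23.7


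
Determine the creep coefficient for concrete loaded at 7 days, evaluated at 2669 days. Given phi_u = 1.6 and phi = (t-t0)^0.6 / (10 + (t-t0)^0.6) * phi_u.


dt = 2669 - 7 = 2662
phi = 2662^0.6 / (10 + 2662^0.6) * 1.6
= 1.47

1.47


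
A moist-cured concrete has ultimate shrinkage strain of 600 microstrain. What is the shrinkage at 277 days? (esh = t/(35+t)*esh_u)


esh(277) = 277 / (35 + 277) * 600
= 277 / 312 * 600
= 532.7 microstrain

532.7


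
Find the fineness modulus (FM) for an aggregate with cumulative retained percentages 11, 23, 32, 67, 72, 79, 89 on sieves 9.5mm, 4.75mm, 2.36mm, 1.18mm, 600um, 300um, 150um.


FM = sum(cumulative % retained) / 100
= 373 / 100
= 3.73

3.73


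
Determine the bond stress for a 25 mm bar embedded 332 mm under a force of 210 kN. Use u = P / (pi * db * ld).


u = P / (pi * db * ld)
= 210 * 1000 / (pi * 25 * 332)
= 8.054 MPa

8.054


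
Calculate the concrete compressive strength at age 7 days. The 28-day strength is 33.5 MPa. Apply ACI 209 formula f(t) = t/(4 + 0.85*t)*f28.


f(7) = 7 / (4 + 0.85 * 7) * 33.5
= 7 / 9.95 * 33.5
= 23.57 MPa

23.57


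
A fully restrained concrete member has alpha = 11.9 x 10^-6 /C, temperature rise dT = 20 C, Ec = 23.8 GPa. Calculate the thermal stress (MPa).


sigma = alpha * dT * Ec
= 11.9e-6 * 20 * 23.8 * 1000
= 5.664 MPa

5.664


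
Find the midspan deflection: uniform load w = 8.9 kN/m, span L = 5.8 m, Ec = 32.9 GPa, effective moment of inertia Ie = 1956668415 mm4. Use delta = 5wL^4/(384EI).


Convert: L = 5.8 m = 5800 mm, Ec = 32.9 GPa = 32900 MPa
delta = 5 * 8.9 * 5800^4 / (384 * 32900 * 1956668415)
= 2.04 mm

2.04


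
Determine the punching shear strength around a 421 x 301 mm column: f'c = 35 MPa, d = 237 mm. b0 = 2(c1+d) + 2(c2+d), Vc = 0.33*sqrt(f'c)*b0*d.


b0 = 2*(421 + 237) + 2*(301 + 237) = 2392 mm
Vc = 0.33 * sqrt(35) * 2392 * 237 / 1000
= 1106.77 kN

1106.77


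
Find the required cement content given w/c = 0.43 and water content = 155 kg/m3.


Cement = water / (w/c)
= 155 / 0.43
= 360.5 kg/m3

360.5


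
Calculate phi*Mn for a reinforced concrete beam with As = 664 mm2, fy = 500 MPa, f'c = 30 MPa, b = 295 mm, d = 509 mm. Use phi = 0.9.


a = As * fy / (0.85 * f'c * b)
= 664 * 500 / (0.85 * 30 * 295)
= 44.1343 mm
Mn = As * fy * (d - a/2) / 10^6
= 161.6617 kN-m
phi*Mn = 0.9 * 161.6617 = 145.5 kN-m

145.5


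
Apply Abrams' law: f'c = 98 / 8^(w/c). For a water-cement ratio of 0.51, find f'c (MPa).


f'c = 98 / 8^0.51
= 98 / 2.888
= 33.94 MPa

33.94


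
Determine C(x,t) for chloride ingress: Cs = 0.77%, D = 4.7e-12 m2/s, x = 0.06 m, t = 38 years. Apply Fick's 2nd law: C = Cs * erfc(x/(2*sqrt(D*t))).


t_seconds = 38 * 365.25 * 24 * 3600 = 1199188800.0 s
arg = 0.06 / (2 * sqrt(4.7e-12 * 1199188800.0))
= 0.3996
erfc(0.3996) = 0.572
C = 0.77 * 0.572 = 0.4404%

0.4404


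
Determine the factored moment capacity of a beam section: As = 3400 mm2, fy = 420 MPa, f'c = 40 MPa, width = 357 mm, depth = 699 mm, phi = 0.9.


a = As * fy / (0.85 * f'c * b)
= 3400 * 420 / (0.85 * 40 * 357)
= 117.6471 mm
Mn = As * fy * (d - a/2) / 10^6
= 914.172 kN-m
phi*Mn = 0.9 * 914.172 = 822.75 kN-m

822.75


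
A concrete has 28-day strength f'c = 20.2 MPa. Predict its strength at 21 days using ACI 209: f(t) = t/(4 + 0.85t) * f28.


f(21) = 21 / (4 + 0.85 * 21) * 20.2
= 21 / 21.85 * 20.2
= 19.41 MPa

19.41


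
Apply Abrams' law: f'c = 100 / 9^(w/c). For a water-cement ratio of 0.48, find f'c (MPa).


f'c = 100 / 9^0.48
= 100 / 2.871
= 34.83 MPa

34.83


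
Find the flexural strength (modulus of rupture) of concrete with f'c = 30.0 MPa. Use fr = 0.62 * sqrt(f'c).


fr = 0.62 * sqrt(30.0)
= 3.396 MPa

3.396


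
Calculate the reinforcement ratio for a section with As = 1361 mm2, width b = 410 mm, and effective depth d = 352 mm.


rho = As / (b * d)
= 1361 / (410 * 352)
= 0.0094

0.0094


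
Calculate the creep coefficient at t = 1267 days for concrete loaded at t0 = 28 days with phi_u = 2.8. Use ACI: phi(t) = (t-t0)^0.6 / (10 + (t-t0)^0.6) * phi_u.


dt = 1267 - 28 = 1239
phi = 1239^0.6 / (10 + 1239^0.6) * 2.8
= 2.458

2.458


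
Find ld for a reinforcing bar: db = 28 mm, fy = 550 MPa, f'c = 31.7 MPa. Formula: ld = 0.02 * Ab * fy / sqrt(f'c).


Ab = pi * 28^2 / 4 = 615.752 mm2
ld = 0.02 * 615.752 * 550 / sqrt(31.7)
= 1203.0 mm

1203.0


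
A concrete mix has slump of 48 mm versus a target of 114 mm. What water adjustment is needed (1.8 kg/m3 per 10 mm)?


Difference = 114 - 48 = 66 mm
Water adjustment = 66 * 1.8 / 10 = 11.9 kg/m3

11.9


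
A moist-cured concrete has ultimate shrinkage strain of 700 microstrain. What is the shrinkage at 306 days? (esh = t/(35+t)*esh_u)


esh(306) = 306 / (35 + 306) * 700
= 306 / 341 * 700
= 628.2 microstrain

628.2


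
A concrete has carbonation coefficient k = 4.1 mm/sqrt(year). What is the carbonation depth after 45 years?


depth = k * sqrt(t)
= 4.1 * sqrt(45)
= 27.5 mm

27.5


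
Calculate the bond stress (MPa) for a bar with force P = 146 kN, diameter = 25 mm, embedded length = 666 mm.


u = P / (pi * db * ld)
= 146 * 1000 / (pi * 25 * 666)
= 2.791 MPa

2.791


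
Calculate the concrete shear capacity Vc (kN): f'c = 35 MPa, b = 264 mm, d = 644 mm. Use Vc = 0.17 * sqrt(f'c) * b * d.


Vc = 0.17 * sqrt(35) * 264 * 644 / 1000
= 170.99 kN

170.99


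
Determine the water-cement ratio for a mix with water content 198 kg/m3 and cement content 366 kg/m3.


w/c = water / cement
w/c = 198 / 366 = 0.541

0.541


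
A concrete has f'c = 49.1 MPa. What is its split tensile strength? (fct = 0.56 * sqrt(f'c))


fct = 0.56 * sqrt(49.1)
= 0.56 * 7.007
= 3.924 MPa

3.924


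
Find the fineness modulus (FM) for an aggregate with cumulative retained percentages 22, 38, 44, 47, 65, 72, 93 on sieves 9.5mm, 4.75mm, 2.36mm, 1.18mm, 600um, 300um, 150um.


FM = sum(cumulative % retained) / 100
= 381 / 100
= 3.81

3.81


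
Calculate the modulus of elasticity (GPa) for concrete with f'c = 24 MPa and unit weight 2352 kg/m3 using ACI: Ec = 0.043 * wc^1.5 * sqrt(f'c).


Ec = 0.043 * 2352^1.5 * sqrt(24) / 1000
= 24.03 GPa

24.03


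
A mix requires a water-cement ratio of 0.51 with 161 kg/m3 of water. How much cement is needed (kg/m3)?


Cement = water / (w/c)
= 161 / 0.51
= 315.7 kg/m3

315.7


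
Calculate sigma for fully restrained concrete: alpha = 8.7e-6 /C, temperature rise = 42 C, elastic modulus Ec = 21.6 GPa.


sigma = alpha * dT * Ec
= 8.7e-6 * 42 * 21.6 * 1000
= 7.893 MPa

7.893


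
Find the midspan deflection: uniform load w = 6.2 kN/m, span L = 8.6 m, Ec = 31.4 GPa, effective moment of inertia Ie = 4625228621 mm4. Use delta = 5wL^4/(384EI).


Convert: L = 8.6 m = 8600 mm, Ec = 31.4 GPa = 31400 MPa
delta = 5 * 6.2 * 8600^4 / (384 * 31400 * 4625228621)
= 3.04 mm

3.04


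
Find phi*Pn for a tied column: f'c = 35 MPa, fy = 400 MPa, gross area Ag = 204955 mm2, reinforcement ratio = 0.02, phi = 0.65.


Ast = rho * Ag = 0.02 * 204955 = 4099.1 mm2
phi*Pn = 0.65 * 0.80 * (0.85 * 35 * (204955 - 4099.1) + 400 * 4099.1) / 1000
= 3959.85 kN

3959.85


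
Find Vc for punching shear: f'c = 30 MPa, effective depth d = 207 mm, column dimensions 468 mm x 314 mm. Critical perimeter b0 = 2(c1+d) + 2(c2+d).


b0 = 2*(468 + 207) + 2*(314 + 207) = 2392 mm
Vc = 0.33 * sqrt(30) * 2392 * 207 / 1000
= 894.97 kN

894.97


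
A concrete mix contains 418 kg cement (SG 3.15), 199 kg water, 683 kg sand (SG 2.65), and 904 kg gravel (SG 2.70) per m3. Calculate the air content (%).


Vol cement = 418 / (3.15 * 1000) = 0.132698 m3
Vol water = 199 / 1000 = 0.199 m3
Vol sand = 683 / (2.65 * 1000) = 0.257736 m3
Vol gravel = 904 / (2.70 * 1000) = 0.334815 m3
Total solid + water volume = 0.924249 m3
Air = (1 - 0.924249) * 100 = 7.58%

7.58


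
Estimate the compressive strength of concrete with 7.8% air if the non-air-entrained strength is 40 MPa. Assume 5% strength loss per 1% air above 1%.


Strength loss = (7.8 - 1) * 5 = 34.0%
f'c = 40 * (1 - 34.0/100)
= 26.4 MPa

26.4


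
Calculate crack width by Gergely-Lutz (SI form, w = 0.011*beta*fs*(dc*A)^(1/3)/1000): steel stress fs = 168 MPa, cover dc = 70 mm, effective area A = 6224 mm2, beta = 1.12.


w = 0.011 * beta * fs * (dc * A)^(1/3) / 1000
= 0.011 * 1.12 * 168 * (70 * 6224)^(1/3) / 1000
= 0.157 mm

0.157


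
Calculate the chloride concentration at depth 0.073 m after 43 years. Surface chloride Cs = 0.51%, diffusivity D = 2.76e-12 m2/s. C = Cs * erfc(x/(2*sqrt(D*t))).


t_seconds = 43 * 365.25 * 24 * 3600 = 1356976800.0 s
arg = 0.073 / (2 * sqrt(2.76e-12 * 1356976800.0))
= 0.5964
erfc(0.5964) = 0.399
C = 0.51 * 0.399 = 0.2035%

0.2035


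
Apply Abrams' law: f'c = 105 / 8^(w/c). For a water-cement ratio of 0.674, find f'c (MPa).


f'c = 105 / 8^0.674
= 105 / 4.061
= 25.85 MPa

25.85


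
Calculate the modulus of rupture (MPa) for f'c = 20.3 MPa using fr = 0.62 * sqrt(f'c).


fr = 0.62 * sqrt(20.3)
= 2.793 MPa

2.793


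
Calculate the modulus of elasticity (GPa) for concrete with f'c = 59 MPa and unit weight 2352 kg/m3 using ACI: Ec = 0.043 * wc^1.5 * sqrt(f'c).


Ec = 0.043 * 2352^1.5 * sqrt(59) / 1000
= 37.67 GPa

37.67


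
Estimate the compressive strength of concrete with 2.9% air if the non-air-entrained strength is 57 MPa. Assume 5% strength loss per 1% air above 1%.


Strength loss = (2.9 - 1) * 5 = 9.5%
f'c = 57 * (1 - 9.5/100)
= 51.59 MPa

51.59


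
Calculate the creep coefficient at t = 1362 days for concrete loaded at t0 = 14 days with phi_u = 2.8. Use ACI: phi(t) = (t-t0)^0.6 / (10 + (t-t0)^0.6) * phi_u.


dt = 1362 - 14 = 1348
phi = 1348^0.6 / (10 + 1348^0.6) * 2.8
= 2.472

2.472


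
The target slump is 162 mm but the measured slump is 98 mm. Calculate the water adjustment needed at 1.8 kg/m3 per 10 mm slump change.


Difference = 162 - 98 = 64 mm
Water adjustment = 64 * 1.8 / 10 = 11.5 kg/m3

11.5


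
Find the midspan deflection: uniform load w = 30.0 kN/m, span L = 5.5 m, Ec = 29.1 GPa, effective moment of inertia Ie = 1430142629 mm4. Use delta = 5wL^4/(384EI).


Convert: L = 5.5 m = 5500 mm, Ec = 29.1 GPa = 29100 MPa
delta = 5 * 30.0 * 5500^4 / (384 * 29100 * 1430142629)
= 8.59 mm

8.59


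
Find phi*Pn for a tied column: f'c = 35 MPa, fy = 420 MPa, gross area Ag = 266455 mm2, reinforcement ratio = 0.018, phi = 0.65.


Ast = rho * Ag = 0.018 * 266455 = 4796.19 mm2
phi*Pn = 0.65 * 0.80 * (0.85 * 35 * (266455 - 4796.19) + 420 * 4796.19) / 1000
= 5095.35 kN

5095.35


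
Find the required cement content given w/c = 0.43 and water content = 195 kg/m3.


Cement = water / (w/c)
= 195 / 0.43
= 453.5 kg/m3

453.5


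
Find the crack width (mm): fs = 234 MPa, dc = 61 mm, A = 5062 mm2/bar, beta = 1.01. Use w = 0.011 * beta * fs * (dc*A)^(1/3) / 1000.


w = 0.011 * beta * fs * (dc * A)^(1/3) / 1000
= 0.011 * 1.01 * 234 * (61 * 5062)^(1/3) / 1000
= 0.176 mm

0.176


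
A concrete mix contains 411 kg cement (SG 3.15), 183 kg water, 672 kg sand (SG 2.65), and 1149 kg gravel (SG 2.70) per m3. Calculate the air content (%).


Vol cement = 411 / (3.15 * 1000) = 0.130476 m3
Vol water = 183 / 1000 = 0.183 m3
Vol sand = 672 / (2.65 * 1000) = 0.253585 m3
Vol gravel = 1149 / (2.70 * 1000) = 0.425556 m3
Total solid + water volume = 0.992617 m3
Air = (1 - 0.992617) * 100 = 0.74%

0.74


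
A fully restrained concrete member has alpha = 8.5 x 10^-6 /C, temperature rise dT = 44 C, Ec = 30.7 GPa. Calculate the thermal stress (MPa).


sigma = alpha * dT * Ec
= 8.5e-6 * 44 * 30.7 * 1000
= 11.482 MPa

11.482


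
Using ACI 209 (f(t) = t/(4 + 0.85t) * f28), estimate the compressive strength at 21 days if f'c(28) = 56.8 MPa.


f(21) = 21 / (4 + 0.85 * 21) * 56.8
= 21 / 21.85 * 56.8
= 54.59 MPa

54.59


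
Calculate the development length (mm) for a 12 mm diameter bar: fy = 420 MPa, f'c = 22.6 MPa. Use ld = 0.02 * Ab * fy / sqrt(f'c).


Ab = pi * 12^2 / 4 = 113.097 mm2
ld = 0.02 * 113.097 * 420 / sqrt(22.6)
= 199.8 mm

199.8


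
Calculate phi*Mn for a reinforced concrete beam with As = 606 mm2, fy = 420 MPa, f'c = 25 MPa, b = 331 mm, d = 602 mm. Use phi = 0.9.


a = As * fy / (0.85 * f'c * b)
= 606 * 420 / (0.85 * 25 * 331)
= 36.1855 mm
Mn = As * fy * (d - a/2) / 10^6
= 148.6161 kN-m
phi*Mn = 0.9 * 148.6161 = 133.75 kN-m

133.75


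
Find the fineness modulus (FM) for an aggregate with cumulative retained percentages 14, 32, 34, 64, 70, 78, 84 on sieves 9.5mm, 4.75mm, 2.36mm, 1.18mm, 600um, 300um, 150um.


FM = sum(cumulative % retained) / 100
= 376 / 100
= 3.76

3.76


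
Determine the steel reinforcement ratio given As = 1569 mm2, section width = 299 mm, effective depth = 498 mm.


rho = As / (b * d)
= 1569 / (299 * 498)
= 0.0105

0.0105


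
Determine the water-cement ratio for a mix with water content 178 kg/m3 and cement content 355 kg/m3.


w/c = water / cement
w/c = 178 / 355 = 0.501

0.501


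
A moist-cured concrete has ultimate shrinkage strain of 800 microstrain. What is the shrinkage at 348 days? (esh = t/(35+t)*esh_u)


esh(348) = 348 / (35 + 348) * 800
= 348 / 383 * 800
= 726.9 microstrain

726.9


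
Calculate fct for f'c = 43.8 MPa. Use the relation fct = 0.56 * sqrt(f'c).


fct = 0.56 * sqrt(43.8)
= 0.56 * 6.618
= 3.706 MPa

3.706


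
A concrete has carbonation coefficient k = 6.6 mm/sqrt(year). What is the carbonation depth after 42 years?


depth = k * sqrt(t)
= 6.6 * sqrt(42)
= 42.77 mm

42.77


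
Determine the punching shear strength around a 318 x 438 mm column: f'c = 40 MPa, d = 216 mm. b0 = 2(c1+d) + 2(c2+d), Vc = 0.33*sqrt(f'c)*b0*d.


b0 = 2*(318 + 216) + 2*(438 + 216) = 2376 mm
Vc = 0.33 * sqrt(40) * 2376 * 216 / 1000
= 1071.13 kN

1071.13


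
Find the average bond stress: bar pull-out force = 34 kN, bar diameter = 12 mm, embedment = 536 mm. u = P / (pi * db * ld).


u = P / (pi * db * ld)
= 34 * 1000 / (pi * 12 * 536)
= 1.683 MPa

1.683


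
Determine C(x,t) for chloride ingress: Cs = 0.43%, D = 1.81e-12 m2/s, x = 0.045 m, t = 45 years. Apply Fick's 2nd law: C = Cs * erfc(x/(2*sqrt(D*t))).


t_seconds = 45 * 365.25 * 24 * 3600 = 1420092000.0 s
arg = 0.045 / (2 * sqrt(1.81e-12 * 1420092000.0))
= 0.4438
erfc(0.4438) = 0.5302
C = 0.43 * 0.5302 = 0.228%

0.228


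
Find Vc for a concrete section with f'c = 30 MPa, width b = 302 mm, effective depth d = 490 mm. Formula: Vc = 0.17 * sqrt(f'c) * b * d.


Vc = 0.17 * sqrt(30) * 302 * 490 / 1000
= 137.79 kN

137.79


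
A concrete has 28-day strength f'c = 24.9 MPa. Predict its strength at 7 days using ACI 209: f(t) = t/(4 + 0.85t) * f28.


f(7) = 7 / (4 + 0.85 * 7) * 24.9
= 7 / 9.95 * 24.9
= 17.52 MPa

17.52


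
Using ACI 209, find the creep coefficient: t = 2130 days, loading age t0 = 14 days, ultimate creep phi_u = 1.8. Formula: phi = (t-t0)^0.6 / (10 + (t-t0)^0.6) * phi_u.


dt = 2130 - 14 = 2116
phi = 2116^0.6 / (10 + 2116^0.6) * 1.8
= 1.635

1.635


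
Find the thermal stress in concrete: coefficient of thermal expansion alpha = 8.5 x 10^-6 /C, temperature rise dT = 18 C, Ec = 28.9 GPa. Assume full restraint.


sigma = alpha * dT * Ec
= 8.5e-6 * 18 * 28.9 * 1000
= 4.422 MPa

4.422


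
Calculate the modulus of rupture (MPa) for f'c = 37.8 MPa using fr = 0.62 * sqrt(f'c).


fr = 0.62 * sqrt(37.8)
= 3.812 MPa

3.812


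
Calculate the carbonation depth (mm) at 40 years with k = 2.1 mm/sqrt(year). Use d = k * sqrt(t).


depth = k * sqrt(t)
= 2.1 * sqrt(40)
= 13.28 mm

13.28


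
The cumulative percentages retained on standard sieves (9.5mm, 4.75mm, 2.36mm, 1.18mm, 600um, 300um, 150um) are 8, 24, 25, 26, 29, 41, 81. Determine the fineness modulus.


FM = sum(cumulative % retained) / 100
= 234 / 100
= 2.34

2.34


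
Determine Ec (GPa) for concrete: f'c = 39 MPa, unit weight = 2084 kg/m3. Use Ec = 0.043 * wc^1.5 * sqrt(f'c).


Ec = 0.043 * 2084^1.5 * sqrt(39) / 1000
= 25.55 GPa

25.55


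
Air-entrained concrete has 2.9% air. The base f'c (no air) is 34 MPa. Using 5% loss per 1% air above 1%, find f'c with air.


Strength loss = (2.9 - 1) * 5 = 9.5%
f'c = 34 * (1 - 9.5/100)
= 30.77 MPa

30.77


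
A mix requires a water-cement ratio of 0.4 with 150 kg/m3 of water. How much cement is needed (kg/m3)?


Cement = water / (w/c)
= 150 / 0.4
= 375.0 kg/m3

375.0


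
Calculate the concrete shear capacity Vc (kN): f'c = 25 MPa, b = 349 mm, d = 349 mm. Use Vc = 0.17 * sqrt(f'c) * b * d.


Vc = 0.17 * sqrt(25) * 349 * 349 / 1000
= 103.53 kN

103.53


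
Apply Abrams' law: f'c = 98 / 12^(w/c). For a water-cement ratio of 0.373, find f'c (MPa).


f'c = 98 / 12^0.373
= 98 / 2.527
= 38.79 MPa

38.79


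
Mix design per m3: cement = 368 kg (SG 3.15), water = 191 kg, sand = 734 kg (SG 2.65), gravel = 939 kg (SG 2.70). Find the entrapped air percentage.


Vol cement = 368 / (3.15 * 1000) = 0.116825 m3
Vol water = 191 / 1000 = 0.191 m3
Vol sand = 734 / (2.65 * 1000) = 0.276981 m3
Vol gravel = 939 / (2.70 * 1000) = 0.347778 m3
Total solid + water volume = 0.932584 m3
Air = (1 - 0.932584) * 100 = 6.74%

6.74


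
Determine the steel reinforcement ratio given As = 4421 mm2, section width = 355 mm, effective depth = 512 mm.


rho = As / (b * d)
= 4421 / (355 * 512)
= 0.0243

0.0243


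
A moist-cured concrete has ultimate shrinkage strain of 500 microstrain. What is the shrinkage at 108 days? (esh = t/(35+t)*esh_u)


esh(108) = 108 / (35 + 108) * 500
= 108 / 143 * 500
= 377.6 microstrain

377.6


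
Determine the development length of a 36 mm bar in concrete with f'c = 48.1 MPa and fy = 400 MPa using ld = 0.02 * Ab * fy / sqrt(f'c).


Ab = pi * 36^2 / 4 = 1017.876 mm2
ld = 0.02 * 1017.876 * 400 / sqrt(48.1)
= 1174.1 mm

1174.1


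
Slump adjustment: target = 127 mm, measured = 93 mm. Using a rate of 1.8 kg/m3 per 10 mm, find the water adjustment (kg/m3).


Difference = 127 - 93 = 34 mm
Water adjustment = 34 * 1.8 / 10 = 6.1 kg/m3

6.1


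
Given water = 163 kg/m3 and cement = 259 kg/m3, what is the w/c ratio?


w/c = water / cement
w/c = 163 / 259 = 0.629

0.629


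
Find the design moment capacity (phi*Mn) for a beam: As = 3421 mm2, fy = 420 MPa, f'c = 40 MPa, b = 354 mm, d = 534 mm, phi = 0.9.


a = As * fy / (0.85 * f'c * b)
= 3421 * 420 / (0.85 * 40 * 354)
= 119.3769 mm
Mn = As * fy * (d - a/2) / 10^6
= 681.5003 kN-m
phi*Mn = 0.9 * 681.5003 = 613.35 kN-m

613.35


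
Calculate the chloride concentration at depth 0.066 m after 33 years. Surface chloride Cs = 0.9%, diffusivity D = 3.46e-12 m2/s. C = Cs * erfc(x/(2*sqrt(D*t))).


t_seconds = 33 * 365.25 * 24 * 3600 = 1041400800.0 s
arg = 0.066 / (2 * sqrt(3.46e-12 * 1041400800.0))
= 0.5498
erfc(0.5498) = 0.4369
C = 0.9 * 0.4369 = 0.3932%

0.3932


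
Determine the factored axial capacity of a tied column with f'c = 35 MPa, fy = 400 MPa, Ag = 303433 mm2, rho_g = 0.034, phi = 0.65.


Ast = rho * Ag = 0.034 * 303433 = 10316.722 mm2
phi*Pn = 0.65 * 0.80 * (0.85 * 35 * (303433 - 10316.722) + 400 * 10316.722) / 1000
= 6680.39 kN

6680.39


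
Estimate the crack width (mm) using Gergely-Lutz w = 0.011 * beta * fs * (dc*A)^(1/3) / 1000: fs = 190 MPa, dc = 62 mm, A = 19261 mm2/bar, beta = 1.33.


w = 0.011 * beta * fs * (dc * A)^(1/3) / 1000
= 0.011 * 1.33 * 190 * (62 * 19261)^(1/3) / 1000
= 0.295 mm

0.295


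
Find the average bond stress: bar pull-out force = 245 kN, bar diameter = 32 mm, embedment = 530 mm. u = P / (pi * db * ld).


u = P / (pi * db * ld)
= 245 * 1000 / (pi * 32 * 530)
= 4.598 MPa

4.598


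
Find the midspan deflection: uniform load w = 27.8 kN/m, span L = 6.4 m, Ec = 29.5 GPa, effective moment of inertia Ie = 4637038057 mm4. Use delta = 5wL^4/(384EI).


Convert: L = 6.4 m = 6400 mm, Ec = 29.5 GPa = 29500 MPa
delta = 5 * 27.8 * 6400^4 / (384 * 29500 * 4637038057)
= 4.44 mm

4.44


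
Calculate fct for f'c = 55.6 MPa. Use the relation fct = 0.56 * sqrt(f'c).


fct = 0.56 * sqrt(55.6)
= 0.56 * 7.457
= 4.176 MPa

4.176


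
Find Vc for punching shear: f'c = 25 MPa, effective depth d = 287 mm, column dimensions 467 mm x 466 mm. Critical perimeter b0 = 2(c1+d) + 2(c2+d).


b0 = 2*(467 + 287) + 2*(466 + 287) = 3014 mm
Vc = 0.33 * sqrt(25) * 3014 * 287 / 1000
= 1427.28 kN

1427.28


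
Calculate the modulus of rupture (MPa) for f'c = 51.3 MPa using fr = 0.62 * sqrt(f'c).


fr = 0.62 * sqrt(51.3)
= 4.441 MPa

4.441


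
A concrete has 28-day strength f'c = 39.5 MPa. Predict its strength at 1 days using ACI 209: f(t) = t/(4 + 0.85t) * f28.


f(1) = 1 / (4 + 0.85 * 1) * 39.5
= 1 / 4.85 * 39.5
= 8.14 MPa

8.14


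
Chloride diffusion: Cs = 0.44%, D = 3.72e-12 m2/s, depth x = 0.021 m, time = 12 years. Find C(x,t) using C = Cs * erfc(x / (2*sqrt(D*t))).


t_seconds = 12 * 365.25 * 24 * 3600 = 378691200.0 s
arg = 0.021 / (2 * sqrt(3.72e-12 * 378691200.0))
= 0.2798
erfc(0.2798) = 0.6924
C = 0.44 * 0.6924 = 0.3046%

0.3046


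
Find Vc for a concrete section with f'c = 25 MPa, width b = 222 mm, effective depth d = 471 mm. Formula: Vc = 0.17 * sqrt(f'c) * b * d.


Vc = 0.17 * sqrt(25) * 222 * 471 / 1000
= 88.88 kN

88.88


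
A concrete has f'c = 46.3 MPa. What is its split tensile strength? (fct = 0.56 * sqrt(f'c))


fct = 0.56 * sqrt(46.3)
= 0.56 * 6.804
= 3.81 MPa

3.81


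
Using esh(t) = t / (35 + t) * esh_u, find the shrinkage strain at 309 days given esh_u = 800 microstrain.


esh(309) = 309 / (35 + 309) * 800
= 309 / 344 * 800
= 718.6 microstrain

718.6


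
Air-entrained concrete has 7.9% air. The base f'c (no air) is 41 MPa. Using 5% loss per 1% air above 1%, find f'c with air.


Strength loss = (7.9 - 1) * 5 = 34.5%
f'c = 41 * (1 - 34.5/100)
= 26.86 MPa

26.86


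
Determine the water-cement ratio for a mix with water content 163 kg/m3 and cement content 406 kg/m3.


w/c = water / cement
w/c = 163 / 406 = 0.401

0.401


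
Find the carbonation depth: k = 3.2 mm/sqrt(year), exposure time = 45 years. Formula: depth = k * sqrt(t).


depth = k * sqrt(t)
= 3.2 * sqrt(45)
= 21.47 mm

21.47


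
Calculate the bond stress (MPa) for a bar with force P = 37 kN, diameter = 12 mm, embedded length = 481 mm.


u = P / (pi * db * ld)
= 37 * 1000 / (pi * 12 * 481)
= 2.04 MPa

2.04


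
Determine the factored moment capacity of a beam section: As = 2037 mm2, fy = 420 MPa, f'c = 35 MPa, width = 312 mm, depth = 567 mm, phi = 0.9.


a = As * fy / (0.85 * f'c * b)
= 2037 * 420 / (0.85 * 35 * 312)
= 92.1719 mm
Mn = As * fy * (d - a/2) / 10^6
= 445.6628 kN-m
phi*Mn = 0.9 * 445.6628 = 401.1 kN-m

401.1


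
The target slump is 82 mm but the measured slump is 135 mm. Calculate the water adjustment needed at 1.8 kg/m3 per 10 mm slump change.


Difference = 82 - 135 = -53 mm
Water adjustment = -53 * 1.8 / 10 = -9.5 kg/m3

-9.5


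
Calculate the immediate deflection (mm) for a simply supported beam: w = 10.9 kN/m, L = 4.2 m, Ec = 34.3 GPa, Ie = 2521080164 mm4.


Convert: L = 4.2 m = 4200 mm, Ec = 34.3 GPa = 34300 MPa
delta = 5 * 10.9 * 4200^4 / (384 * 34300 * 2521080164)
= 0.51 mm

0.51
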